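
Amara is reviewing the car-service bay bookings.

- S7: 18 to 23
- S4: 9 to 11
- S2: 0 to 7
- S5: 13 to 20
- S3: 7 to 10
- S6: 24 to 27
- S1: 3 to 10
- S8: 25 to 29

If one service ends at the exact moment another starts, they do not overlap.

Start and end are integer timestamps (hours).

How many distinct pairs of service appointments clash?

6

Sorted by start: S2, S1, S3, S4, S5, S7, S6, S8.
S1 starts before S2 ends → S2 and S1 overlap.
S3 starts exactly when S2 ends (back-to-back, no overlap) — done with S2.
S3 starts before S1 ends → S1 and S3 overlap.
S4 starts before S1 ends → S1 and S4 overlap.
S5 starts after S1 ends — done with S1.
S4 starts before S3 ends → S3 and S4 overlap.
S5 starts after S3 ends — done with S3.
S5 starts after S4 ends — done with S4.
S7 starts before S5 ends → S5 and S7 overlap.
S6 starts after S5 ends — done with S5.
S6 starts after S7 ends — done with S7.
S8 starts before S6 ends → S6 and S8 overlap.
Overlapping pairs: S1 & S2, S1 & S3, S1 & S4, S3 & S4, S5 & S7, S6 & S8 — 6 in total.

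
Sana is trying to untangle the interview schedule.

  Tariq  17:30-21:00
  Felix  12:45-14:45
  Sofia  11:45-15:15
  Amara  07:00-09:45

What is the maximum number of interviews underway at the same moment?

2

Sort all start/end points and keep a running count:
07:00 start Amara → 1
09:45 end Amara → 0
11:45 start Sofia → 1
12:45 start Felix → 2
14:45 end Felix → 1
15:15 end Sofia → 0
17:30 start Tariq → 1
21:00 end Tariq → 0
Peak is 2, at 12:45 (Felix, Sofia).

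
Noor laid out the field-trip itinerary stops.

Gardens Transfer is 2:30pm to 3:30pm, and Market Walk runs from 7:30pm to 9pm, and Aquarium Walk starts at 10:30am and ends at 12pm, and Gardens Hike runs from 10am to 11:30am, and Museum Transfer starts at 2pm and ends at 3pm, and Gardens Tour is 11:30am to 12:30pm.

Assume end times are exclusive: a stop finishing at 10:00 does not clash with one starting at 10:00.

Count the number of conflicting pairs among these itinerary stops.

3

Sorted by start: Gardens Hike, Aquarium Walk, Gardens Tour, Museum Transfer, Gardens Transfer, Market Walk.
Aquarium Walk starts before Gardens Hike ends → Gardens Hike and Aquarium Walk overlap.
Gardens Tour starts exactly when Gardens Hike ends (back-to-back, no overlap), so nothing later overlaps Gardens Hike either.
Gardens Tour starts before Aquarium Walk ends → Aquarium Walk and Gardens Tour overlap.
Museum Transfer starts after Aquarium Walk ends, so nothing later overlaps Aquarium Walk either.
Museum Transfer starts after Gardens Tour ends, so nothing later overlaps Gardens Tour either.
Gardens Transfer starts before Museum Transfer ends → Museum Transfer and Gardens Transfer overlap.
Market Walk starts after Museum Transfer ends.
Market Walk starts after Gardens Transfer ends.
Overlapping pairs: Aquarium Walk & Gardens Hike, Aquarium Walk & Gardens Tour, Gardens Transfer & Museum Transfer — 3 in total.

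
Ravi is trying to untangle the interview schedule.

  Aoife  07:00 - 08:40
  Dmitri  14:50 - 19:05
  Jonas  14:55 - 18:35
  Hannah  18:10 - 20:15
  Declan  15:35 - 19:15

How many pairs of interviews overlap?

6

Check each pair: they overlap iff neither finishes before the other starts.
Sorted by start: Aoife, Dmitri, Jonas, Declan, Hannah.
Dmitri starts after Aoife ends, so nothing later overlaps Aoife either.
Jonas starts before Dmitri ends → Dmitri and Jonas overlap.
Declan starts before Dmitri ends → Dmitri and Declan overlap.
Hannah starts before Dmitri ends → Dmitri and Hannah overlap.
Declan starts before Jonas ends → Jonas and Declan overlap.
Hannah starts before Jonas ends → Jonas and Hannah overlap.
Hannah starts before Declan ends → Declan and Hannah overlap.
Overlapping pairs: Declan & Dmitri, Declan & Hannah, Declan & Jonas, Dmitri & Hannah, Dmitri & Jonas, Hannah & Jonas — 6 in total.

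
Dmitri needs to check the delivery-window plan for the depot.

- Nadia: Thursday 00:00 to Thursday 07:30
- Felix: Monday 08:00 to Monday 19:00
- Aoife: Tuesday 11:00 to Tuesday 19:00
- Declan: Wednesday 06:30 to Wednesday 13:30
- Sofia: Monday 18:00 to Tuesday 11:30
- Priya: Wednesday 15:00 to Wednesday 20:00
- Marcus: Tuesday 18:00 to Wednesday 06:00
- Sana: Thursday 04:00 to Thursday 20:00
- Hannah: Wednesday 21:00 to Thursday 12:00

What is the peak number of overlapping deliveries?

3

Sweep the timeline, counting +1 at each start and −1 at each end (ends before starts at a tie):
Monday 08:00 start Felix → 1
Monday 18:00 start Sofia → 2
Monday 19:00 end Felix → 1
Tuesday 11:00 start Aoife → 2
Tuesday 11:30 end Sofia → 1
Tuesday 18:00 start Marcus → 2
Tuesday 19:00 end Aoife → 1
Wednesday 06:00 end Marcus → 0
Wednesday 06:30 start Declan → 1
Wednesday 13:30 end Declan → 0
Wednesday 15:00 start Priya → 1
Wednesday 20:00 end Priya → 0
Wednesday 21:00 start Hannah → 1
Thursday 00:00 start Nadia → 2
Thursday 04:00 start Sana → 3
Thursday 07:30 end Nadia → 2
Thursday 12:00 end Hannah → 1
Thursday 20:00 end Sana → 0
Peak is 3, at Thursday 04:00 (Hannah, Nadia, Sana).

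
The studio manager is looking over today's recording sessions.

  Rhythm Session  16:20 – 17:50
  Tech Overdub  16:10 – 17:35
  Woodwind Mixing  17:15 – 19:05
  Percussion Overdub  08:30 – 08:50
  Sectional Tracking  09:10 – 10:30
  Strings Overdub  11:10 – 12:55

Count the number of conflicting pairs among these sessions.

3

Sorted by start: Percussion Overdub, Sectional Tracking, Strings Overdub, Tech Overdub, Rhythm Session, Woodwind Mixing.
Sectional Tracking starts after Percussion Overdub ends — done with Percussion Overdub.
Strings Overdub starts after Sectional Tracking ends — done with Sectional Tracking.
Tech Overdub starts after Strings Overdub ends — done with Strings Overdub.
Rhythm Session starts before Tech Overdub ends → Tech Overdub and Rhythm Session overlap.
Woodwind Mixing starts before Tech Overdub ends → Tech Overdub and Woodwind Mixing overlap.
Woodwind Mixing starts before Rhythm Session ends → Rhythm Session and Woodwind Mixing overlap.
Overlapping pairs: Rhythm Session & Tech Overdub, Rhythm Session & Woodwind Mixing, Tech Overdub & Woodwind Mixing — 3 in total.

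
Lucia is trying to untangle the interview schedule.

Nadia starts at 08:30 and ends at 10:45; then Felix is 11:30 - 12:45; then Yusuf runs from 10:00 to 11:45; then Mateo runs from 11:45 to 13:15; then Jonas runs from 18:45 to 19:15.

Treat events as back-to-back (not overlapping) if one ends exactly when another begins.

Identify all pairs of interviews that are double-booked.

Felix & Mateo, Felix & Yusuf, Nadia & Yusuf

Sorted by start: Nadia, Yusuf, Felix, Mateo, Jonas.
Yusuf starts before Nadia ends → Nadia and Yusuf overlap.
Felix starts after Nadia ends; Nadia is clear from here.
Felix starts before Yusuf ends → Yusuf and Felix overlap.
Mateo starts exactly when Yusuf ends (back-to-back, no overlap); Yusuf is clear from here.
Mateo starts before Felix ends → Felix and Mateo overlap.
Jonas starts after Felix ends.
Jonas starts after Mateo ends.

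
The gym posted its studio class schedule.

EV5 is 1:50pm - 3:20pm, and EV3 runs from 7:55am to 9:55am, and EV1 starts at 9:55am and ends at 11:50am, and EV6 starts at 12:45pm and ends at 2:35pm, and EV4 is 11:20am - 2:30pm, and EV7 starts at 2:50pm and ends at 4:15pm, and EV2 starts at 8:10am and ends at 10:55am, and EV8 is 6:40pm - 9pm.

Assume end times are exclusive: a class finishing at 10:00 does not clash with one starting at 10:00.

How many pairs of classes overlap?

7

Two intervals overlap when each starts before the other ends.
Sorted by start: EV3, EV2, EV1, EV4, EV6, EV5, EV7, EV8.
EV2 starts before EV3 ends → EV3 and EV2 overlap.
EV1 starts exactly when EV3 ends (back-to-back, no overlap), so nothing later overlaps EV3 either.
EV1 starts before EV2 ends → EV2 and EV1 overlap.
EV4 starts after EV2 ends, so nothing later overlaps EV2 either.
EV4 starts before EV1 ends → EV1 and EV4 overlap.
EV6 starts after EV1 ends, so nothing later overlaps EV1 either.
EV6 starts before EV4 ends → EV4 and EV6 overlap.
EV5 starts before EV4 ends → EV4 and EV5 overlap.
EV7 starts after EV4 ends, so nothing later overlaps EV4 either.
EV5 starts before EV6 ends → EV6 and EV5 overlap.
EV7 starts after EV6 ends, so nothing later overlaps EV6 either.
EV7 starts before EV5 ends → EV5 and EV7 overlap.
EV8 starts after EV5 ends.
EV8 starts after EV7 ends.
Overlapping pairs: EV1 & EV2, EV1 & EV4, EV2 & EV3, EV4 & EV5, EV4 & EV6, EV5 & EV6, EV5 & EV7 — 7 in total.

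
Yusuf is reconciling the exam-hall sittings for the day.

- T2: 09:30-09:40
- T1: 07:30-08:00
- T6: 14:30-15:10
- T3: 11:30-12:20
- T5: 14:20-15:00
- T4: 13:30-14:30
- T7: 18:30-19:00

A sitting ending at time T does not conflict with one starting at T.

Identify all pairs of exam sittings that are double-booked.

T4 & T5, T5 & T6

Sorted by start: T1, T2, T3, T4, T5, T6, T7.
T2 starts after T1 ends — done with T1.
T3 starts after T2 ends — done with T2.
T4 starts after T3 ends — done with T3.
T5 starts before T4 ends → T4 and T5 overlap.
T6 starts exactly when T4 ends (back-to-back, no overlap) — done with T4.
T6 starts before T5 ends → T5 and T6 overlap.
T7 starts after T5 ends.
T7 starts after T6 ends.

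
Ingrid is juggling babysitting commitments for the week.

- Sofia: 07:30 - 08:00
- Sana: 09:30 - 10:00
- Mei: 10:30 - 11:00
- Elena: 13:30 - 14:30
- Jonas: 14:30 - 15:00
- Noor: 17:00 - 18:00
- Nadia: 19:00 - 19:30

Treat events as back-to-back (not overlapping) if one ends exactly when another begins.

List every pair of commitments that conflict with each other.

Sorted by start: Sofia, Sana, Mei, Elena, Jonas, Noor, Nadia.
Sana starts after Sofia ends — done with Sofia.
Mei starts after Sana ends — done with Sana.
Elena starts after Mei ends — done with Mei.
Jonas starts exactly when Elena ends (back-to-back, no overlap) — done with Elena.
Noor starts after Jonas ends — done with Jonas.
Nadia starts after Noor ends.

no overlapping pairs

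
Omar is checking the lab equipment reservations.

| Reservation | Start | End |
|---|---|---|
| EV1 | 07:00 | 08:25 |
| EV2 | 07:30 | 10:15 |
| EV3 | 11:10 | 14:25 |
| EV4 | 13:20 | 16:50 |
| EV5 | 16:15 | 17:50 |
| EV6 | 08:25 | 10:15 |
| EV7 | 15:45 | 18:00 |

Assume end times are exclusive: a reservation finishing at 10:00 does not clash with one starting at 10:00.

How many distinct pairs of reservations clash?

6

Sorted by start: EV1, EV2, EV6, EV3, EV4, EV7, EV5.
EV2 starts before EV1 ends → EV1 and EV2 overlap.
EV6 starts exactly when EV1 ends (back-to-back, no overlap); EV1 is clear from here.
EV6 starts before EV2 ends → EV2 and EV6 overlap.
EV3 starts after EV2 ends; EV2 is clear from here.
EV3 starts after EV6 ends; EV6 is clear from here.
EV4 starts before EV3 ends → EV3 and EV4 overlap.
EV7 starts after EV3 ends; EV3 is clear from here.
EV7 starts before EV4 ends → EV4 and EV7 overlap.
EV5 starts before EV4 ends → EV4 and EV5 overlap.
EV5 starts before EV7 ends → EV7 and EV5 overlap.
Overlapping pairs: EV1 & EV2, EV2 & EV6, EV3 & EV4, EV4 & EV5, EV4 & EV7, EV5 & EV7 — 6 in total.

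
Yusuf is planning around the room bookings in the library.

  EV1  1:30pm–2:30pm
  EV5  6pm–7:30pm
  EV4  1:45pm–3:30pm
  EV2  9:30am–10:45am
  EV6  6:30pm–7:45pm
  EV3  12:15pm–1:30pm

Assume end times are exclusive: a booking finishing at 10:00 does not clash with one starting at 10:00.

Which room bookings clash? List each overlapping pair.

EV1 & EV4, EV5 & EV6

Sorted by start: EV2, EV3, EV1, EV4, EV5, EV6.
EV3 starts after EV2 ends, so EV2 has no further overlaps.
EV1 starts exactly when EV3 ends (back-to-back, no overlap), so EV3 has no further overlaps.
EV4 starts before EV1 ends → EV1 and EV4 overlap.
EV5 starts after EV1 ends, so EV1 has no further overlaps.
EV5 starts after EV4 ends, so EV4 has no further overlaps.
EV6 starts before EV5 ends → EV5 and EV6 overlap.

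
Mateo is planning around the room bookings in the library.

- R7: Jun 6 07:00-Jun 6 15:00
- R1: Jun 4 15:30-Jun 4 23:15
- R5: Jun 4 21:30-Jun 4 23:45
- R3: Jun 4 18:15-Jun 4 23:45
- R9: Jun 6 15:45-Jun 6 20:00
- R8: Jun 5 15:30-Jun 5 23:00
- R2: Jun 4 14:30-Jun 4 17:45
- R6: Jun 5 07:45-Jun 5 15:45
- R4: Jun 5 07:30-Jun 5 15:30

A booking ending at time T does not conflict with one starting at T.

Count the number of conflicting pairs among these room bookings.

Sorted by start: R2, R1, R3, R5, R4, R6, R8, R7, R9.
R1 starts before R2 ends → R2 and R1 overlap.
R3 starts after R2 ends, so nothing later overlaps R2 either.
R3 starts before R1 ends → R1 and R3 overlap.
R5 starts before R1 ends → R1 and R5 overlap.
R4 starts after R1 ends, so nothing later overlaps R1 either.
R5 starts before R3 ends → R3 and R5 overlap.
R4 starts after R3 ends, so nothing later overlaps R3 either.
R4 starts after R5 ends, so nothing later overlaps R5 either.
R6 starts before R4 ends → R4 and R6 overlap.
R8 starts exactly when R4 ends (back-to-back, no overlap), so nothing later overlaps R4 either.
R8 starts before R6 ends → R6 and R8 overlap.
R7 starts after R6 ends, so nothing later overlaps R6 either.
R7 starts after R8 ends, so nothing later overlaps R8 either.
R9 starts after R7 ends.
Overlapping pairs: R1 & R2, R1 & R3, R1 & R5, R3 & R5, R4 & R6, R6 & R8 — 6 in total.

6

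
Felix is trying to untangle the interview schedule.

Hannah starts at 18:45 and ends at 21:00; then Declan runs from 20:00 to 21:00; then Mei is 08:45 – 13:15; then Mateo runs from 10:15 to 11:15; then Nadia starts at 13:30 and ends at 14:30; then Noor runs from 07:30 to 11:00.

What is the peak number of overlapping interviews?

Sweep the timeline, counting +1 at each start and −1 at each end (ends before starts at a tie):
07:30 start Noor → 1
08:45 start Mei → 2
10:15 start Mateo → 3
11:00 end Noor → 2
11:15 end Mateo → 1
13:15 end Mei → 0
13:30 start Nadia → 1
14:30 end Nadia → 0
18:45 start Hannah → 1
20:00 start Declan → 2
21:00 end Declan → 1
21:00 end Hannah → 0
Peak is 3, at 10:15 (Mateo, Mei, Noor).

3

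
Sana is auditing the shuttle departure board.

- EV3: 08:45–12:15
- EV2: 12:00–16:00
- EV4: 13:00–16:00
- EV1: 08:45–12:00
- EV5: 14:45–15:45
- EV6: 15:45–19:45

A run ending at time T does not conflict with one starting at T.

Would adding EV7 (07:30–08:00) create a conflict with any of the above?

EV1: starts 08:45 at or after EV7 ends 08:00 → clear.
EV3: starts 08:45 at or after EV7 ends 08:00 → clear.
EV2: starts 12:00 at or after EV7 ends 08:00 → clear.
EV4: starts 13:00 at or after EV7 ends 08:00 → clear.
EV5: starts 14:45 at or after EV7 ends 08:00 → clear.
EV6: starts 15:45 at or after EV7 ends 08:00 → clear.

No — it doesn't clash with anything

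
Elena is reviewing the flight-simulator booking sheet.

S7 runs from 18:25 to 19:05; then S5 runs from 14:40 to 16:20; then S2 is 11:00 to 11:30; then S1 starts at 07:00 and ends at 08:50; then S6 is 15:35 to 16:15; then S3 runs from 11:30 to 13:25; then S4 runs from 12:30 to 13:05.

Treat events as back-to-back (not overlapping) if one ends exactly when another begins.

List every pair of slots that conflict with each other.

Check each pair: they overlap iff neither finishes before the other starts.
Sorted by start: S1, S2, S3, S4, S5, S6, S7.
S2 starts after S1 ends, so nothing later overlaps S1 either.
S3 starts exactly when S2 ends (back-to-back, no overlap), so nothing later overlaps S2 either.
S4 starts before S3 ends → S3 and S4 overlap.
S5 starts after S3 ends, so nothing later overlaps S3 either.
S5 starts after S4 ends, so nothing later overlaps S4 either.
S6 starts before S5 ends → S5 and S6 overlap.
S7 starts after S5 ends.
S7 starts after S6 ends.

S3 & S4, S5 & S6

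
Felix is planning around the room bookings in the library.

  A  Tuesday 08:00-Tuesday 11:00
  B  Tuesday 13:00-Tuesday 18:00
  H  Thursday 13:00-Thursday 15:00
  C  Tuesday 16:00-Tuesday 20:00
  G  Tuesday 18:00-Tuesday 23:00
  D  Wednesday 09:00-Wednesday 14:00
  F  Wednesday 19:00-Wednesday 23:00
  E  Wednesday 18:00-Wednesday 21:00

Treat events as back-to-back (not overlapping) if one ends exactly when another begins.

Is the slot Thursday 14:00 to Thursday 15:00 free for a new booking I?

A: ends Tuesday 11:00 at or before I starts Thursday 14:00 → clear.
B: ends Tuesday 18:00 at or before I starts Thursday 14:00 → clear.
C: ends Tuesday 20:00 at or before I starts Thursday 14:00 → clear.
G: ends Tuesday 23:00 at or before I starts Thursday 14:00 → clear.
D: ends Wednesday 14:00 at or before I starts Thursday 14:00 → clear.
E: ends Wednesday 21:00 at or before I starts Thursday 14:00 → clear.
F: ends Wednesday 23:00 at or before I starts Thursday 14:00 → clear.
H: starts Thursday 13:00 before I ends Thursday 15:00, and ends Thursday 15:00 after I starts Thursday 14:00 → overlap.
I overlaps H.

No — it overlaps H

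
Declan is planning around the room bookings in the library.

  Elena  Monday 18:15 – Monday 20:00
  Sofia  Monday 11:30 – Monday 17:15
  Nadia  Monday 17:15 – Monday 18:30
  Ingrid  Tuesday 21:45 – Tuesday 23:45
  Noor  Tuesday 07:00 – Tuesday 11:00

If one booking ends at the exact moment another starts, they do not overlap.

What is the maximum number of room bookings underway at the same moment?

2

Walk through starts and ends in time order (an end at T is processed before a start at T):
Monday 11:30 start Sofia → 1
Monday 17:15 end Sofia → 0
Monday 17:15 start Nadia → 1
Monday 18:15 start Elena → 2
Monday 18:30 end Nadia → 1
Monday 20:00 end Elena → 0
Tuesday 07:00 start Noor → 1
Tuesday 11:00 end Noor → 0
Tuesday 21:45 start Ingrid → 1
Tuesday 23:45 end Ingrid → 0
Peak is 2, at Monday 18:15 (Elena, Nadia).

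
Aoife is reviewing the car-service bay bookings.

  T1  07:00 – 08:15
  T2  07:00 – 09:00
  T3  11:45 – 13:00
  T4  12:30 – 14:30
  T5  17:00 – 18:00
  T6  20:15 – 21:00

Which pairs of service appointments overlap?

T1 & T2, T3 & T4

Check each pair: they overlap iff neither finishes before the other starts.
Sorted by start: T1, T2, T3, T4, T5, T6.
T2 starts before T1 ends → T1 and T2 overlap.
T3 starts after T1 ends, so nothing later overlaps T1 either.
T3 starts after T2 ends, so nothing later overlaps T2 either.
T4 starts before T3 ends → T3 and T4 overlap.
T5 starts after T3 ends, so nothing later overlaps T3 either.
T5 starts after T4 ends, so nothing later overlaps T4 either.
T6 starts after T5 ends.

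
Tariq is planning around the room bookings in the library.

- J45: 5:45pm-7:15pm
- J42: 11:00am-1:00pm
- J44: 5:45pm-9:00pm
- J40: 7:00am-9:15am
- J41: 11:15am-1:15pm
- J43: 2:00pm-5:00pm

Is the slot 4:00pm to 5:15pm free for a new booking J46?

No — it overlaps J43

J40: ends 9:15am at or before J46 starts 4:00pm → clear.
J42: ends 1:00pm at or before J46 starts 4:00pm → clear.
J41: ends 1:15pm at or before J46 starts 4:00pm → clear.
J43: starts 2:00pm before J46 ends 5:15pm, and ends 5:00pm after J46 starts 4:00pm → overlap.
J44: starts 5:45pm at or after J46 ends 5:15pm → clear.
J45: starts 5:45pm at or after J46 ends 5:15pm → clear.
J46 overlaps J43.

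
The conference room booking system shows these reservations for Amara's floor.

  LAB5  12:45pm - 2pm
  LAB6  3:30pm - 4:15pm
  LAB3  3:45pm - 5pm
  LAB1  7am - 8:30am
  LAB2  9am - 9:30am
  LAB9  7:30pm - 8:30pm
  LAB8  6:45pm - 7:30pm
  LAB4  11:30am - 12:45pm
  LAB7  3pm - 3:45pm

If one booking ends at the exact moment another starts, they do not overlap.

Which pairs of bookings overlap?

LAB3 & LAB6, LAB6 & LAB7

Sorted by start: LAB1, LAB2, LAB4, LAB5, LAB7, LAB6, LAB3, LAB8, LAB9.
LAB2 starts after LAB1 ends — done with LAB1.
LAB4 starts after LAB2 ends — done with LAB2.
LAB5 starts exactly when LAB4 ends (back-to-back, no overlap) — done with LAB4.
LAB7 starts after LAB5 ends — done with LAB5.
LAB6 starts before LAB7 ends → LAB7 and LAB6 overlap.
LAB3 starts exactly when LAB7 ends (back-to-back, no overlap) — done with LAB7.
LAB3 starts before LAB6 ends → LAB6 and LAB3 overlap.
LAB8 starts after LAB6 ends — done with LAB6.
LAB8 starts after LAB3 ends — done with LAB3.
LAB9 starts exactly when LAB8 ends (back-to-back, no overlap).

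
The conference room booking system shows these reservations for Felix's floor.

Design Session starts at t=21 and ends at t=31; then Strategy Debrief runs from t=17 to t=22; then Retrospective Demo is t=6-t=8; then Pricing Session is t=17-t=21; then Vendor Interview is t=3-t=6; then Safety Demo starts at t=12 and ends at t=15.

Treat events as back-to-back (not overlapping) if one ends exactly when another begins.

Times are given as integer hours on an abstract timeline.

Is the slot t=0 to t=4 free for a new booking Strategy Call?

No — it overlaps Vendor Interview

Vendor Interview: starts t=3 before Strategy Call ends t=4, and ends t=6 after Strategy Call starts t=0 → overlap.
Retrospective Demo: starts t=6 at or after Strategy Call ends t=4 → clear.
Safety Demo: starts t=12 at or after Strategy Call ends t=4 → clear.
Pricing Session: starts t=17 at or after Strategy Call ends t=4 → clear.
Strategy Debrief: starts t=17 at or after Strategy Call ends t=4 → clear.
Design Session: starts t=21 at or after Strategy Call ends t=4 → clear.
Strategy Call overlaps Vendor Interview.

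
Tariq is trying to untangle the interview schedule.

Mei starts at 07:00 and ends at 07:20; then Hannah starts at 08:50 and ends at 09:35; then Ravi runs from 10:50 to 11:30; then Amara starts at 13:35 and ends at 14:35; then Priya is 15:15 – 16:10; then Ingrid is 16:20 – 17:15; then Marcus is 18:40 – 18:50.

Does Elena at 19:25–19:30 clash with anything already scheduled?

Mei: ends 07:20 at or before Elena starts 19:25 → clear.
Hannah: ends 09:35 at or before Elena starts 19:25 → clear.
Ravi: ends 11:30 at or before Elena starts 19:25 → clear.
Amara: ends 14:35 at or before Elena starts 19:25 → clear.
Priya: ends 16:10 at or before Elena starts 19:25 → clear.
Ingrid: ends 17:15 at or before Elena starts 19:25 → clear.
Marcus: ends 18:50 at or before Elena starts 19:25 → clear.

No — it doesn't clash with anything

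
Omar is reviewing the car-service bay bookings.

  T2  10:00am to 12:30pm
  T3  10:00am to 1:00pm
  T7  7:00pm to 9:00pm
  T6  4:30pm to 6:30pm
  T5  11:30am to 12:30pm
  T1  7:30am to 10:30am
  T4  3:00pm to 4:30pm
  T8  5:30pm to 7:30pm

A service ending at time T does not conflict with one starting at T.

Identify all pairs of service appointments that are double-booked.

T1 & T2, T1 & T3, T2 & T3, T2 & T5, T3 & T5, T6 & T8, T7 & T8

Sorted by start: T1, T2, T3, T5, T4, T6, T8, T7.
T2 starts before T1 ends → T1 and T2 overlap.
T3 starts before T1 ends → T1 and T3 overlap.
T5 starts after T1 ends; T1 is clear from here.
T3 starts before T2 ends → T2 and T3 overlap.
T5 starts before T2 ends → T2 and T5 overlap.
T4 starts after T2 ends; T2 is clear from here.
T5 starts before T3 ends → T3 and T5 overlap.
T4 starts after T3 ends; T3 is clear from here.
T4 starts after T5 ends; T5 is clear from here.
T6 starts exactly when T4 ends (back-to-back, no overlap); T4 is clear from here.
T8 starts before T6 ends → T6 and T8 overlap.
T7 starts after T6 ends.
T7 starts before T8 ends → T8 and T7 overlap.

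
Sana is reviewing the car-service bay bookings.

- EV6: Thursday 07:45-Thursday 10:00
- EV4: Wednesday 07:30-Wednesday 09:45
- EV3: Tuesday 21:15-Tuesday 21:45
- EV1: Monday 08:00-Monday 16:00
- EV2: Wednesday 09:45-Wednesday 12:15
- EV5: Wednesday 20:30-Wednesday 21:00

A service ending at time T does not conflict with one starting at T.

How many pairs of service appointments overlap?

Sorted by start: EV1, EV3, EV4, EV2, EV5, EV6.
EV3 starts after EV1 ends — done with EV1.
EV4 starts after EV3 ends — done with EV3.
EV2 starts exactly when EV4 ends (back-to-back, no overlap) — done with EV4.
EV5 starts after EV2 ends — done with EV2.
EV6 starts after EV5 ends.
No pair overlaps.

0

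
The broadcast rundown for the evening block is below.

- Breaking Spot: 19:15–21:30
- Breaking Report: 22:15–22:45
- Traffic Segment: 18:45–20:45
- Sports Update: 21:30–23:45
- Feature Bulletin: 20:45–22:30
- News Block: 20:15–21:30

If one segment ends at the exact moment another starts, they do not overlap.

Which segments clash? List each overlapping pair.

Two intervals overlap when each starts before the other ends.
Sorted by start: Traffic Segment, Breaking Spot, News Block, Feature Bulletin, Sports Update, Breaking Report.
Breaking Spot starts before Traffic Segment ends → Traffic Segment and Breaking Spot overlap.
News Block starts before Traffic Segment ends → Traffic Segment and News Block overlap.
Feature Bulletin starts exactly when Traffic Segment ends (back-to-back, no overlap), so nothing later overlaps Traffic Segment either.
News Block starts before Breaking Spot ends → Breaking Spot and News Block overlap.
Feature Bulletin starts before Breaking Spot ends → Breaking Spot and Feature Bulletin overlap.
Sports Update starts exactly when Breaking Spot ends (back-to-back, no overlap), so nothing later overlaps Breaking Spot either.
Feature Bulletin starts before News Block ends → News Block and Feature Bulletin overlap.
Sports Update starts exactly when News Block ends (back-to-back, no overlap), so nothing later overlaps News Block either.
Sports Update starts before Feature Bulletin ends → Feature Bulletin and Sports Update overlap.
Breaking Report starts before Feature Bulletin ends → Feature Bulletin and Breaking Report overlap.
Breaking Report starts before Sports Update ends → Sports Update and Breaking Report overlap.

Breaking Report & Feature Bulletin, Breaking Report & Sports Update, Breaking Spot & Feature Bulletin, Breaking Spot & News Block, Breaking Spot & Traffic Segment, Feature Bulletin & News Block, Feature Bulletin & Sports Update, News Block & Traffic Segment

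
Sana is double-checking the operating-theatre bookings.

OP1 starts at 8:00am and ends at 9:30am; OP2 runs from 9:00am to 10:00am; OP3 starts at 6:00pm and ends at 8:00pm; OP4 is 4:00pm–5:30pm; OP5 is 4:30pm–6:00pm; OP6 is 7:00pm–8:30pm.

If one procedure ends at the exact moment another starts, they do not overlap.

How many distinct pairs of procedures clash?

3

Two intervals overlap when each starts before the other ends.
Sorted by start: OP1, OP2, OP4, OP5, OP3, OP6.
OP2 starts before OP1 ends → OP1 and OP2 overlap.
OP4 starts after OP1 ends, so OP1 has no further overlaps.
OP4 starts after OP2 ends, so OP2 has no further overlaps.
OP5 starts before OP4 ends → OP4 and OP5 overlap.
OP3 starts after OP4 ends, so OP4 has no further overlaps.
OP3 starts exactly when OP5 ends (back-to-back, no overlap), so OP5 has no further overlaps.
OP6 starts before OP3 ends → OP3 and OP6 overlap.
Overlapping pairs: OP1 & OP2, OP3 & OP6, OP4 & OP5 — 3 in total.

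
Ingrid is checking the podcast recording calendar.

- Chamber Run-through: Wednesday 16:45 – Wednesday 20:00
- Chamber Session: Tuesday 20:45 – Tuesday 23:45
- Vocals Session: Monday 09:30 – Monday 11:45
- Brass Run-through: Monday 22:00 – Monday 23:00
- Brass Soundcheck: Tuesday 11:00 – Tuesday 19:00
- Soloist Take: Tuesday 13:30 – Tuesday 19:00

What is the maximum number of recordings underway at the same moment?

Sweep the timeline, counting +1 at each start and −1 at each end (ends before starts at a tie):
Monday 09:30 start Vocals Session → 1
Monday 11:45 end Vocals Session → 0
Monday 22:00 start Brass Run-through → 1
Monday 23:00 end Brass Run-through → 0
Tuesday 11:00 start Brass Soundcheck → 1
Tuesday 13:30 start Soloist Take → 2
Tuesday 19:00 end Brass Soundcheck → 1
Tuesday 19:00 end Soloist Take → 0
Tuesday 20:45 start Chamber Session → 1
Tuesday 23:45 end Chamber Session → 0
Wednesday 16:45 start Chamber Run-through → 1
Wednesday 20:00 end Chamber Run-through → 0
Peak is 2, at Tuesday 13:30 (Brass Soundcheck, Soloist Take).

2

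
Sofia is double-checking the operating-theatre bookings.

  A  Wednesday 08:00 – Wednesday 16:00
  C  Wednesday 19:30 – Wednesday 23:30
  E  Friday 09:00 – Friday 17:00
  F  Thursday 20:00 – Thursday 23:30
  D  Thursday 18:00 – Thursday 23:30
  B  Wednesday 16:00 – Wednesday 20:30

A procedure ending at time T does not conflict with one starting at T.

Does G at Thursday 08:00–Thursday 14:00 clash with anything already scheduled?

No — it doesn't clash with anything

A: ends Wednesday 16:00 at or before G starts Thursday 08:00 → clear.
B: ends Wednesday 20:30 at or before G starts Thursday 08:00 → clear.
C: ends Wednesday 23:30 at or before G starts Thursday 08:00 → clear.
D: starts Thursday 18:00 at or after G ends Thursday 14:00 → clear.
F: starts Thursday 20:00 at or after G ends Thursday 14:00 → clear.
E: starts Friday 09:00 at or after G ends Thursday 14:00 → clear.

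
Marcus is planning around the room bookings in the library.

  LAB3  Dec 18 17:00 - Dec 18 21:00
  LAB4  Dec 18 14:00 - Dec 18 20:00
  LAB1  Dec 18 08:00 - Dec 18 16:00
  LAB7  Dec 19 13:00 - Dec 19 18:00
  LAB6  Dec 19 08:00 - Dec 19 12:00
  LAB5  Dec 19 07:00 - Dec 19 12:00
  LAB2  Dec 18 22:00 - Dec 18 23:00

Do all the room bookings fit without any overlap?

No

Two intervals overlap when each starts before the other ends.
Sorted by start: LAB1, LAB4, LAB3, LAB2, LAB5, LAB6, LAB7.
LAB4 starts before LAB1 ends → LAB1 and LAB4 overlap.
That's a conflict, so the schedule is not conflict-free.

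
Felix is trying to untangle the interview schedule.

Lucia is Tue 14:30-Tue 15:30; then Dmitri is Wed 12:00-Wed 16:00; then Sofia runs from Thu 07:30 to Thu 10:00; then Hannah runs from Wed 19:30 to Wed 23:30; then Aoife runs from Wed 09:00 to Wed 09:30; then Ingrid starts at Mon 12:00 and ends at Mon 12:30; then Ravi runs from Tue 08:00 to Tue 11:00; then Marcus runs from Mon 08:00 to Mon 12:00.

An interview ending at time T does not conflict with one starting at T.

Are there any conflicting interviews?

No

Sorted by start: Marcus, Ingrid, Ravi, Lucia, Aoife, Dmitri, Hannah, Sofia.
Ingrid starts exactly when Marcus ends (back-to-back, no overlap), so Marcus has no further overlaps.
Ravi starts after Ingrid ends, so Ingrid has no further overlaps.
Lucia starts after Ravi ends, so Ravi has no further overlaps.
Aoife starts after Lucia ends, so Lucia has no further overlaps.
Dmitri starts after Aoife ends, so Aoife has no further overlaps.
Hannah starts after Dmitri ends, so Dmitri has no further overlaps.
Sofia starts after Hannah ends.
Every pair is clear; the schedule has no overlaps.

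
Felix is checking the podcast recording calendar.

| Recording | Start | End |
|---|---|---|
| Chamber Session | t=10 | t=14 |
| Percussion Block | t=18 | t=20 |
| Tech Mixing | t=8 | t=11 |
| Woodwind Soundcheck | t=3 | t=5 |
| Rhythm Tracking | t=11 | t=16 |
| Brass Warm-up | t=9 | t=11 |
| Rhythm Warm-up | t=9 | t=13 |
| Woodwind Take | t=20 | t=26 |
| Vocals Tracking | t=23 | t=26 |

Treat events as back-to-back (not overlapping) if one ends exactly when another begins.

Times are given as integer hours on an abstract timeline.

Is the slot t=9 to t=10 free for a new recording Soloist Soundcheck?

No — it overlaps Brass Warm-up, Rhythm Warm-up, Tech Mixing

Woodwind Soundcheck: ends t=5 at or before Soloist Soundcheck starts t=9 → clear.
Tech Mixing: starts t=8 before Soloist Soundcheck ends t=10, and ends t=11 after Soloist Soundcheck starts t=9 → overlap.
Brass Warm-up: starts t=9 before Soloist Soundcheck ends t=10, and ends t=11 after Soloist Soundcheck starts t=9 → overlap.
Rhythm Warm-up: starts t=9 before Soloist Soundcheck ends t=10, and ends t=13 after Soloist Soundcheck starts t=9 → overlap.
Chamber Session: starts t=10 at or after Soloist Soundcheck ends t=10 → clear.
Rhythm Tracking: starts t=11 at or after Soloist Soundcheck ends t=10 → clear.
Percussion Block: starts t=18 at or after Soloist Soundcheck ends t=10 → clear.
Woodwind Take: starts t=20 at or after Soloist Soundcheck ends t=10 → clear.
Vocals Tracking: starts t=23 at or after Soloist Soundcheck ends t=10 → clear.
Soloist Soundcheck overlaps Tech Mixing, Brass Warm-up, Rhythm Warm-up.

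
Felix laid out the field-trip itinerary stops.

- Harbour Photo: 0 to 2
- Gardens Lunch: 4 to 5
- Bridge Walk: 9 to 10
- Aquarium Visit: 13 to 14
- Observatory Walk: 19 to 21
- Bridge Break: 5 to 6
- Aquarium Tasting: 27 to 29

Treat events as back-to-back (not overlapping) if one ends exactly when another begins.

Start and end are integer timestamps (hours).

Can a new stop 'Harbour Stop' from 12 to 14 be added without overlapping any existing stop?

Harbour Photo: ends 2 at or before Harbour Stop starts 12 → clear.
Gardens Lunch: ends 5 at or before Harbour Stop starts 12 → clear.
Bridge Break: ends 6 at or before Harbour Stop starts 12 → clear.
Bridge Walk: ends 10 at or before Harbour Stop starts 12 → clear.
Aquarium Visit: starts 13 before Harbour Stop ends 14, and ends 14 after Harbour Stop starts 12 → overlap.
Observatory Walk: starts 19 at or after Harbour Stop ends 14 → clear.
Aquarium Tasting: starts 27 at or after Harbour Stop ends 14 → clear.
Harbour Stop overlaps Aquarium Visit.

No — it overlaps Aquarium Visit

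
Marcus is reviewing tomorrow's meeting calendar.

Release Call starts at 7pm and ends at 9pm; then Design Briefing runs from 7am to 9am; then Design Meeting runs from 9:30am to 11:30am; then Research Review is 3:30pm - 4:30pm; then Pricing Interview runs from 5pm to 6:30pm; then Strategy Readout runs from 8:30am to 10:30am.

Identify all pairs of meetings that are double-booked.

Sorted by start: Design Briefing, Strategy Readout, Design Meeting, Research Review, Pricing Interview, Release Call.
Strategy Readout starts before Design Briefing ends → Design Briefing and Strategy Readout overlap.
Design Meeting starts after Design Briefing ends; Design Briefing is clear from here.
Design Meeting starts before Strategy Readout ends → Strategy Readout and Design Meeting overlap.
Research Review starts after Strategy Readout ends; Strategy Readout is clear from here.
Research Review starts after Design Meeting ends; Design Meeting is clear from here.
Pricing Interview starts after Research Review ends; Research Review is clear from here.
Release Call starts after Pricing Interview ends.

Design Briefing & Strategy Readout, Design Meeting & Strategy Readout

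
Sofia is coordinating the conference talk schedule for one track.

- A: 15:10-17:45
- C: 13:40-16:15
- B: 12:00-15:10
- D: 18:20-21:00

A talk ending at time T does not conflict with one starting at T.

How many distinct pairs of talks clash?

Sorted by start: B, C, A, D.
C starts before B ends → B and C overlap.
A starts exactly when B ends (back-to-back, no overlap), so B has no further overlaps.
A starts before C ends → C and A overlap.
D starts after C ends.
D starts after A ends.
Overlapping pairs: A & C, B & C — 2 in total.

2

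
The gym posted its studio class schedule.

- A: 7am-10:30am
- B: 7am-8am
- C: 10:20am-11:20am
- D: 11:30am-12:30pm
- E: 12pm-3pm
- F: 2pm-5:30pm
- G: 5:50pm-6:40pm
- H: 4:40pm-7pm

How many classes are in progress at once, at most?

2

Walk through starts and ends in time order (an end at T is processed before a start at T):
7am start A → 1
7am start B → 2
8am end B → 1
10:20am start C → 2
10:30am end A → 1
11:20am end C → 0
11:30am start D → 1
12pm start E → 2
12:30pm end D → 1
2pm start F → 2
3pm end E → 1
4:40pm start H → 2
5:30pm end F → 1
5:50pm start G → 2
6:40pm end G → 1
7pm end H → 0
Peak is 2, at 7am (A, B).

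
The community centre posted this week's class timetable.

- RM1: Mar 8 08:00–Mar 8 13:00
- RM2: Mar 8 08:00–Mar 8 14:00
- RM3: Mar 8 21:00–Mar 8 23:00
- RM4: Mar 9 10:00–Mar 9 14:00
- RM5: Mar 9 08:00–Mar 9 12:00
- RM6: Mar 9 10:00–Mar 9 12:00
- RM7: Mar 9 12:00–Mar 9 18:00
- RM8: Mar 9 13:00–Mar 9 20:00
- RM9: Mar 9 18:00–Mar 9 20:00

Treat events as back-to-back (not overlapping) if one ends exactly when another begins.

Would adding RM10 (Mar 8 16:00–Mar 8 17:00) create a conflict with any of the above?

RM1: ends Mar 8 13:00 at or before RM10 starts Mar 8 16:00 → clear.
RM2: ends Mar 8 14:00 at or before RM10 starts Mar 8 16:00 → clear.
RM3: starts Mar 8 21:00 at or after RM10 ends Mar 8 17:00 → clear.
RM5: starts Mar 9 08:00 at or after RM10 ends Mar 8 17:00 → clear.
RM4: starts Mar 9 10:00 at or after RM10 ends Mar 8 17:00 → clear.
RM6: starts Mar 9 10:00 at or after RM10 ends Mar 8 17:00 → clear.
RM7: starts Mar 9 12:00 at or after RM10 ends Mar 8 17:00 → clear.
RM8: starts Mar 9 13:00 at or after RM10 ends Mar 8 17:00 → clear.
RM9: starts Mar 9 18:00 at or after RM10 ends Mar 8 17:00 → clear.

No — it doesn't clash with anything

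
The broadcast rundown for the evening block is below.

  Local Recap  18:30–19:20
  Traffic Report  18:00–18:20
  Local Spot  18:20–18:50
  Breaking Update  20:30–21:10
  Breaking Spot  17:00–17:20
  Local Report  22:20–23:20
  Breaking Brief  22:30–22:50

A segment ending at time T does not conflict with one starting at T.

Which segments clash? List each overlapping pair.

Sorted by start: Breaking Spot, Traffic Report, Local Spot, Local Recap, Breaking Update, Local Report, Breaking Brief.
Traffic Report starts after Breaking Spot ends; Breaking Spot is clear from here.
Local Spot starts exactly when Traffic Report ends (back-to-back, no overlap); Traffic Report is clear from here.
Local Recap starts before Local Spot ends → Local Spot and Local Recap overlap.
Breaking Update starts after Local Spot ends; Local Spot is clear from here.
Breaking Update starts after Local Recap ends; Local Recap is clear from here.
Local Report starts after Breaking Update ends; Breaking Update is clear from here.
Breaking Brief starts before Local Report ends → Local Report and Breaking Brief overlap.

Breaking Brief & Local Report, Local Recap & Local Spot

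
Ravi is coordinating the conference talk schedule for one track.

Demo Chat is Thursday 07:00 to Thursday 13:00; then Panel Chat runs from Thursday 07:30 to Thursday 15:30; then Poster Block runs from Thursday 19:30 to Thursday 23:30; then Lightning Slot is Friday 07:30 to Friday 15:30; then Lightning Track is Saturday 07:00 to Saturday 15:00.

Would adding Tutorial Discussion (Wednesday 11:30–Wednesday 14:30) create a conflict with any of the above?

Demo Chat: starts Thursday 07:00 at or after Tutorial Discussion ends Wednesday 14:30 → clear.
Panel Chat: starts Thursday 07:30 at or after Tutorial Discussion ends Wednesday 14:30 → clear.
Poster Block: starts Thursday 19:30 at or after Tutorial Discussion ends Wednesday 14:30 → clear.
Lightning Slot: starts Friday 07:30 at or after Tutorial Discussion ends Wednesday 14:30 → clear.
Lightning Track: starts Saturday 07:00 at or after Tutorial Discussion ends Wednesday 14:30 → clear.

No — it doesn't clash with anything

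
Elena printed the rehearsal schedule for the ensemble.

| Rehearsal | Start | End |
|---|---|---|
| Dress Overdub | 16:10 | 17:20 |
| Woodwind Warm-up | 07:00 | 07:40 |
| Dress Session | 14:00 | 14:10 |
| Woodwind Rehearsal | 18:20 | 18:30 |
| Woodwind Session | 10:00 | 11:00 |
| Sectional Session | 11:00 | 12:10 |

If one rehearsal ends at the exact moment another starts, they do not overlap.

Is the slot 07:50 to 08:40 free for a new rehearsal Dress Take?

Yes — the slot is free

Woodwind Warm-up: ends 07:40 at or before Dress Take starts 07:50 → clear.
Woodwind Session: starts 10:00 at or after Dress Take ends 08:40 → clear.
Sectional Session: starts 11:00 at or after Dress Take ends 08:40 → clear.
Dress Session: starts 14:00 at or after Dress Take ends 08:40 → clear.
Dress Overdub: starts 16:10 at or after Dress Take ends 08:40 → clear.
Woodwind Rehearsal: starts 18:20 at or after Dress Take ends 08:40 → clear.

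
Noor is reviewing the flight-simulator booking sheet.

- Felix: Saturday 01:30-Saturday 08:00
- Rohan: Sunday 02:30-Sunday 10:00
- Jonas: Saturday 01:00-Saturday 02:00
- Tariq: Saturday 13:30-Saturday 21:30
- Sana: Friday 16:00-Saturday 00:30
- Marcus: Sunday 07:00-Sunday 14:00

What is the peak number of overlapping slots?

Sweep the timeline, counting +1 at each start and −1 at each end (ends before starts at a tie):
Friday 16:00 start Sana → 1
Saturday 00:30 end Sana → 0
Saturday 01:00 start Jonas → 1
Saturday 01:30 start Felix → 2
Saturday 02:00 end Jonas → 1
Saturday 08:00 end Felix → 0
Saturday 13:30 start Tariq → 1
Saturday 21:30 end Tariq → 0
Sunday 02:30 start Rohan → 1
Sunday 07:00 start Marcus → 2
Sunday 10:00 end Rohan → 1
Sunday 14:00 end Marcus → 0
Peak is 2, at Saturday 01:30 (Felix, Jonas).

2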